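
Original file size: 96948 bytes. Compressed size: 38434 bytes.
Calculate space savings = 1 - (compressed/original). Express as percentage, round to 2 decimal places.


ratio = compressed/original = 38434/96948 = 0.396439
savings = 1 - ratio = 1 - 0.396439 = 0.603561
as a percentage: 0.603561 * 100 = 60.36%

Space savings = 1 - 38434/96948 = 60.36%


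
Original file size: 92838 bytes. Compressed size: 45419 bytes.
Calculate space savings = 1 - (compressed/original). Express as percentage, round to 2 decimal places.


ratio = compressed/original = 45419/92838 = 0.489229
savings = 1 - ratio = 1 - 0.489229 = 0.510771
as a percentage: 0.510771 * 100 = 51.08%

Space savings = 1 - 45419/92838 = 51.08%


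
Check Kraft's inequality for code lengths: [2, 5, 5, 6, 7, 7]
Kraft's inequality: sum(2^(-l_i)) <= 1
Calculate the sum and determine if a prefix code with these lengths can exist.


Sum = 2^(-2) + 2^(-5) + 2^(-5) + 2^(-6) + 2^(-7) + 2^(-7)
    = 0.25 + 0.03125 + 0.03125 + 0.015625 + 0.0078125 + 0.0078125
    = 44/128 = 0.34375
Since 0.34375 <= 1, Kraft's inequality IS satisfied.
A prefix code with these lengths CAN exist.

Kraft sum = 0.34375. Satisfied.


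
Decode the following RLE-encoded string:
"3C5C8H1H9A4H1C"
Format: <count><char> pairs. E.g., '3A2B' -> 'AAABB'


Expanding each <count><char> pair:
  3C -> 'CCC'
  5C -> 'CCCCC'
  8H -> 'HHHHHHHH'
  1H -> 'H'
  9A -> 'AAAAAAAAA'
  4H -> 'HHHH'
  1C -> 'C'

Decoded = CCCCCCCCHHHHHHHHHAAAAAAAAAHHHHC


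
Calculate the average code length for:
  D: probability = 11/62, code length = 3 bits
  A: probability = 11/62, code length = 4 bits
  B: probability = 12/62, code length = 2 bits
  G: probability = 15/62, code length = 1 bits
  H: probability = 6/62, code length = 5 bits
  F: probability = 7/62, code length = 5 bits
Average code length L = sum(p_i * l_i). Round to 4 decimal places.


Weighted contributions p_i * l_i:
  D: (11/62) * 3 = 33/62
  A: (11/62) * 4 = 44/62
  B: (12/62) * 2 = 24/62
  G: (15/62) * 1 = 15/62
  H: (6/62) * 5 = 30/62
  F: (7/62) * 5 = 35/62
Sum = (33 + 44 + 24 + 15 + 30 + 35)/62 = 181/62

L = 181/62 = 2.9194 bits/symbol


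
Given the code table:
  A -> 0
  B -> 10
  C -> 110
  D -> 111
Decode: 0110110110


Decoding:
0 -> A
110 -> C
110 -> C
110 -> C


Result: ACCC


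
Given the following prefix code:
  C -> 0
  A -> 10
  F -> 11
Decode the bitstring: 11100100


Decoding step by step:
Bits 11 -> F
Bits 10 -> A
Bits 0 -> C
Bits 10 -> A
Bits 0 -> C


Decoded message: FACAC


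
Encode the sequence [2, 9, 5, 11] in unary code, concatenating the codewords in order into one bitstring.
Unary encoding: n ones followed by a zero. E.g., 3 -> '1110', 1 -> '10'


Encode each number as n ones followed by a terminating 0:
  2 -> 110 (3 bits)
  9 -> 1111111110 (10 bits)
  5 -> 111110 (6 bits)
  11 -> 111111111110 (12 bits)
Total length = 3 + 10 + 6 + 12 = 31 bits.

Unary([2, 9, 5, 11]) = 1101111111110111110111111111110 (31 bits)


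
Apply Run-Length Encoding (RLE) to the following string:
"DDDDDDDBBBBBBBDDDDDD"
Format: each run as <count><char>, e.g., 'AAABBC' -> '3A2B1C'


Scanning runs left to right:
  i=0: run of 'D' x 7 -> '7D'
  i=7: run of 'B' x 7 -> '7B'
  i=14: run of 'D' x 6 -> '6D'

RLE = 7D7B6D


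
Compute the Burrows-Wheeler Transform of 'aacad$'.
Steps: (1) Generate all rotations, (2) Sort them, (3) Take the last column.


Rotations (sorted):
  0: $aacad -> last char: d
  1: aacad$ -> last char: $
  2: acad$a -> last char: a
  3: ad$aac -> last char: c
  4: cad$aa -> last char: a
  5: d$aaca -> last char: a


BWT = d$acaa


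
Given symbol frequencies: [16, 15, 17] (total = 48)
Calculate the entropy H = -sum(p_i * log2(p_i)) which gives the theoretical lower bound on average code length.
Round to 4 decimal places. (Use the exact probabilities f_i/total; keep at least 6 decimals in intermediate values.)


Per-symbol terms -p_i * log2(p_i) with p_i = f_i/48:
  p = 16/48 = 0.333333: log2(p) = -1.584963, -p*log2(p) = 0.528321
  p = 15/48 = 0.312500: log2(p) = -1.678072, -p*log2(p) = 0.524397
  p = 17/48 = 0.354167: log2(p) = -1.497500, -p*log2(p) = 0.530364
H = 0.528321 + 0.524397 + 0.530364 = 1.583082

H = 1.5831 bits/symbol


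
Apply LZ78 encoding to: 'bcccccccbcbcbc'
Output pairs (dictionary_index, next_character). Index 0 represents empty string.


LZ78 encoding steps:
Dictionary: {0: ''}
Step 1: w='' (idx 0), next='b' -> output (0, 'b'), add 'b' as idx 1
Step 2: w='' (idx 0), next='c' -> output (0, 'c'), add 'c' as idx 2
Step 3: w='c' (idx 2), next='c' -> output (2, 'c'), add 'cc' as idx 3
Step 4: w='cc' (idx 3), next='c' -> output (3, 'c'), add 'ccc' as idx 4
Step 5: w='c' (idx 2), next='b' -> output (2, 'b'), add 'cb' as idx 5
Step 6: w='cb' (idx 5), next='c' -> output (5, 'c'), add 'cbc' as idx 6
Step 7: w='b' (idx 1), next='c' -> output (1, 'c'), add 'bc' as idx 7


Encoded: [(0, 'b'), (0, 'c'), (2, 'c'), (3, 'c'), (2, 'b'), (5, 'c'), (1, 'c')]


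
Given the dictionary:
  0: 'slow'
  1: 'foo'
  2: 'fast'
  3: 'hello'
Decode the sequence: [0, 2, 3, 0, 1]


Look up each index in the dictionary:
  0 -> 'slow'
  2 -> 'fast'
  3 -> 'hello'
  0 -> 'slow'
  1 -> 'foo'

Decoded: "slow fast hello slow foo"


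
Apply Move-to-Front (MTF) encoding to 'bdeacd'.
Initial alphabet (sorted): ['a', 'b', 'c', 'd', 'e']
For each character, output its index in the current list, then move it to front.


MTF encoding:
'b': index 1 in ['a', 'b', 'c', 'd', 'e'] -> ['b', 'a', 'c', 'd', 'e']
'd': index 3 in ['b', 'a', 'c', 'd', 'e'] -> ['d', 'b', 'a', 'c', 'e']
'e': index 4 in ['d', 'b', 'a', 'c', 'e'] -> ['e', 'd', 'b', 'a', 'c']
'a': index 3 in ['e', 'd', 'b', 'a', 'c'] -> ['a', 'e', 'd', 'b', 'c']
'c': index 4 in ['a', 'e', 'd', 'b', 'c'] -> ['c', 'a', 'e', 'd', 'b']
'd': index 3 in ['c', 'a', 'e', 'd', 'b'] -> ['d', 'c', 'a', 'e', 'b']


Output: [1, 3, 4, 3, 4, 3]


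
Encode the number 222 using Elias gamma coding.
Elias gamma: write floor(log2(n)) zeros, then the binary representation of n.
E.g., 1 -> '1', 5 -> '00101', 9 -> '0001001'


num_bits = floor(log2(222)) + 1 = 8
leading_zeros = num_bits - 1 = 7
binary(222) = 11011110

Elias gamma(222) = '0000000' + '11011110' = 000000011011110 (15 bits)


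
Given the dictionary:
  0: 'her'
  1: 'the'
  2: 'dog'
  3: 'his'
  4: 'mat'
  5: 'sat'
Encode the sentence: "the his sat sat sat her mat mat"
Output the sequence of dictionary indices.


Look up each word in the dictionary:
  'the' -> 1
  'his' -> 3
  'sat' -> 5
  'sat' -> 5
  'sat' -> 5
  'her' -> 0
  'mat' -> 4
  'mat' -> 4

Encoded: [1, 3, 5, 5, 5, 0, 4, 4]


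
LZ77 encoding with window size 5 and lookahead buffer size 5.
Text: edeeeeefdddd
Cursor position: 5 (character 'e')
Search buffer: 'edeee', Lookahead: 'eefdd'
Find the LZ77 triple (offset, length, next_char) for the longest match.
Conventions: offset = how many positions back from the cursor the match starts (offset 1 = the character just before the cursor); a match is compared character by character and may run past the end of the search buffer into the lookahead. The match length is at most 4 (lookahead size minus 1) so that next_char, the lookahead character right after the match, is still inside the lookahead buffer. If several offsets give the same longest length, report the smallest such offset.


Try each offset into the search buffer:
  offset=1 (pos 4, char 'e'): match length 2
  offset=2 (pos 3, char 'e'): match length 2
  offset=3 (pos 2, char 'e'): match length 2
  offset=4 (pos 1, char 'd'): match length 0
  offset=5 (pos 0, char 'e'): match length 1
Longest match has length 2, found at offsets 1, 2, 3; take the smallest, offset 1.
next_char = character at position 5 + 2 = 7 -> 'f'

Best match: offset=1, length=2 (matching 'ee' starting at position 4)
LZ77 triple: (1, 2, 'f')


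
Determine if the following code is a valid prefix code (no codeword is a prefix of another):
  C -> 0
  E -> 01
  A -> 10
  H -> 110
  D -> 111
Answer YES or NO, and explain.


Checking each pair (does one codeword prefix another?):
  C='0' vs E='01': prefix -- VIOLATION

NO -- this is NOT a valid prefix code. C (0) is a prefix of E (01).


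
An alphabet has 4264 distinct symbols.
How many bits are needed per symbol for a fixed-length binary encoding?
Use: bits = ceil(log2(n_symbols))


log2(4264) = 12.058
Bracket: 2^12 = 4096 < 4264 <= 2^13 = 8192
So ceil(log2(4264)) = 13

bits = ceil(log2(4264)) = ceil(12.058) = 13 bits


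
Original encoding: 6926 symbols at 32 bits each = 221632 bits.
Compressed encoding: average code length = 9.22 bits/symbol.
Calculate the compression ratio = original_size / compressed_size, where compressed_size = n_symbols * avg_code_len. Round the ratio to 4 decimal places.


original_size = n_symbols * orig_bits = 6926 * 32 = 221632 bits
compressed_size = n_symbols * avg_code_len = 6926 * 9.22 = 63857.72 bits
ratio = original_size / compressed_size = 221632 / 63857.72 = 3.4707

Compression ratio = 3.4707


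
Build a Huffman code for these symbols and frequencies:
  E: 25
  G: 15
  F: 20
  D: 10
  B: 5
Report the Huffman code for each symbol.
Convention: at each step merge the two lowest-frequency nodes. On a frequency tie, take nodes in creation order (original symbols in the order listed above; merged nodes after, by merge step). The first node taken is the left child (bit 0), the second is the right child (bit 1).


Huffman tree construction:
Step 1: Merge B(5) + D(10) = 15
Step 2: Merge G(15) + (B+D)(15) = 30
Step 3: Merge F(20) + E(25) = 45
Step 4: Merge (G+(B+D))(30) + (F+E)(45) = 75
Read each symbol's code off the tree from the root (left child = 0, right child = 1).

Codes:
  E: 11 (length 2)
  G: 00 (length 2)
  F: 10 (length 2)
  D: 011 (length 3)
  B: 010 (length 3)
Average code length: 165/75 = 2.2000 bits/symbol


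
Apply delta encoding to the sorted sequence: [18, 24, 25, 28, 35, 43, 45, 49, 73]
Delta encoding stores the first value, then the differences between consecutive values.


First value: 18
Deltas:
  24 - 18 = 6
  25 - 24 = 1
  28 - 25 = 3
  35 - 28 = 7
  43 - 35 = 8
  45 - 43 = 2
  49 - 45 = 4
  73 - 49 = 24


Delta encoded: [18, 6, 1, 3, 7, 8, 2, 4, 24]


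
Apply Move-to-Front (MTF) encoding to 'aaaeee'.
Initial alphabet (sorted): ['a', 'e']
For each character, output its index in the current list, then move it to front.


MTF encoding:
'a': index 0 in ['a', 'e'] -> ['a', 'e']
'a': index 0 in ['a', 'e'] -> ['a', 'e']
'a': index 0 in ['a', 'e'] -> ['a', 'e']
'e': index 1 in ['a', 'e'] -> ['e', 'a']
'e': index 0 in ['e', 'a'] -> ['e', 'a']
'e': index 0 in ['e', 'a'] -> ['e', 'a']


Output: [0, 0, 0, 1, 0, 0]


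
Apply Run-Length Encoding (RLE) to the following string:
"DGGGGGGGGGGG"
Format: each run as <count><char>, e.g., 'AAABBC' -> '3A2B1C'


Scanning runs left to right:
  i=0: run of 'D' x 1 -> '1D'
  i=1: run of 'G' x 11 -> '11G'

RLE = 1D11G


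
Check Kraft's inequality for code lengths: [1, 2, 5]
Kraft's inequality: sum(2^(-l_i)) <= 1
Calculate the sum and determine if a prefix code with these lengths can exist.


Sum = 2^(-1) + 2^(-2) + 2^(-5)
    = 0.5 + 0.25 + 0.03125
    = 25/32 = 0.78125
Since 0.78125 <= 1, Kraft's inequality IS satisfied.
A prefix code with these lengths CAN exist.

Kraft sum = 0.78125. Satisfied.


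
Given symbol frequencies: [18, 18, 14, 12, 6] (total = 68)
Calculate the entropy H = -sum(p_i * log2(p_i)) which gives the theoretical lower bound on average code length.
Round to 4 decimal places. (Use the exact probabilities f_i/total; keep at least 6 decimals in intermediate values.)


Per-symbol terms -p_i * log2(p_i) with p_i = f_i/68:
  p = 18/68 = 0.264706: log2(p) = -1.917538, -p*log2(p) = 0.507584
  p = 18/68 = 0.264706: log2(p) = -1.917538, -p*log2(p) = 0.507584
  p = 14/68 = 0.205882: log2(p) = -2.280108, -p*log2(p) = 0.469434
  p = 12/68 = 0.176471: log2(p) = -2.502500, -p*log2(p) = 0.441618
  p = 6/68 = 0.088235: log2(p) = -3.502500, -p*log2(p) = 0.309044
H = 0.507584 + 0.507584 + 0.469434 + 0.441618 + 0.309044 = 2.235264

H = 2.2353 bits/symbol


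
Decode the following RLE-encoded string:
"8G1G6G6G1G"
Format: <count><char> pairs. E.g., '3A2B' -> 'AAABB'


Expanding each <count><char> pair:
  8G -> 'GGGGGGGG'
  1G -> 'G'
  6G -> 'GGGGGG'
  6G -> 'GGGGGG'
  1G -> 'G'

Decoded = GGGGGGGGGGGGGGGGGGGGGG


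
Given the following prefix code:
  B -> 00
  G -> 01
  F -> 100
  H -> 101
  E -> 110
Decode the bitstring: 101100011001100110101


Decoding step by step:
Bits 101 -> H
Bits 100 -> F
Bits 01 -> G
Bits 100 -> F
Bits 110 -> E
Bits 01 -> G
Bits 101 -> H
Bits 01 -> G


Decoded message: HFGFEGHG


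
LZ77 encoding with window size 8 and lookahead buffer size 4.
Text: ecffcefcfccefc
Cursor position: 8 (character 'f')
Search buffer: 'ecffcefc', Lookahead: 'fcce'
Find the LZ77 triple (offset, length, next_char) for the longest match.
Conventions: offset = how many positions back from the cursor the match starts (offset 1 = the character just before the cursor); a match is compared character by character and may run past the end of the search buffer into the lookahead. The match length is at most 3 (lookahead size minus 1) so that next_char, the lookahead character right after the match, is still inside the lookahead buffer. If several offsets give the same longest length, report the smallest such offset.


Try each offset into the search buffer:
  offset=1 (pos 7, char 'c'): match length 0
  offset=2 (pos 6, char 'f'): match length 2
  offset=3 (pos 5, char 'e'): match length 0
  offset=4 (pos 4, char 'c'): match length 0
  offset=5 (pos 3, char 'f'): match length 2
  offset=6 (pos 2, char 'f'): match length 1
  offset=7 (pos 1, char 'c'): match length 0
  offset=8 (pos 0, char 'e'): match length 0
Longest match has length 2, found at offsets 2, 5; take the smallest, offset 2.
next_char = character at position 8 + 2 = 10 -> 'c'

Best match: offset=2, length=2 (matching 'fc' starting at position 6)
LZ77 triple: (2, 2, 'c')


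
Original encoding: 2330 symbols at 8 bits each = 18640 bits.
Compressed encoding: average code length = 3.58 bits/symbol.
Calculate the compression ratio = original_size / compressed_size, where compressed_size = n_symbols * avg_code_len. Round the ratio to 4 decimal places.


original_size = n_symbols * orig_bits = 2330 * 8 = 18640 bits
compressed_size = n_symbols * avg_code_len = 2330 * 3.58 = 8341.4 bits
ratio = original_size / compressed_size = 18640 / 8341.4 = 2.2346

Compression ratio = 2.2346


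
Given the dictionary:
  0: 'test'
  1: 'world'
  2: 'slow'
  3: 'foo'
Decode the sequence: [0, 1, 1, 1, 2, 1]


Look up each index in the dictionary:
  0 -> 'test'
  1 -> 'world'
  1 -> 'world'
  1 -> 'world'
  2 -> 'slow'
  1 -> 'world'

Decoded: "test world world world slow world"


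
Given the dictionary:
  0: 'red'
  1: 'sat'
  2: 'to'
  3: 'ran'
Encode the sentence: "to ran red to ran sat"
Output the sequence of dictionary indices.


Look up each word in the dictionary:
  'to' -> 2
  'ran' -> 3
  'red' -> 0
  'to' -> 2
  'ran' -> 3
  'sat' -> 1

Encoded: [2, 3, 0, 2, 3, 1]


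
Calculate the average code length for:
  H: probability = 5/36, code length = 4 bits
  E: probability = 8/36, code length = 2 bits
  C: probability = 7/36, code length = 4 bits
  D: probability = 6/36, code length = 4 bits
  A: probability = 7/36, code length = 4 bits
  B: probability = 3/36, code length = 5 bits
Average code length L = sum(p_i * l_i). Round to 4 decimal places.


Weighted contributions p_i * l_i:
  H: (5/36) * 4 = 20/36
  E: (8/36) * 2 = 16/36
  C: (7/36) * 4 = 28/36
  D: (6/36) * 4 = 24/36
  A: (7/36) * 4 = 28/36
  B: (3/36) * 5 = 15/36
Sum = (20 + 16 + 28 + 24 + 28 + 15)/36 = 131/36

L = 131/36 = 3.6389 bits/symbol


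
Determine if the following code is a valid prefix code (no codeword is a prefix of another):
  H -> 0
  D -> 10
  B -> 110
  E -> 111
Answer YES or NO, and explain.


Checking each pair (does one codeword prefix another?):
  H='0' vs D='10': no prefix
  H='0' vs B='110': no prefix
  H='0' vs E='111': no prefix
  D='10' vs H='0': no prefix
  D='10' vs B='110': no prefix
  D='10' vs E='111': no prefix
  B='110' vs H='0': no prefix
  B='110' vs D='10': no prefix
  B='110' vs E='111': no prefix
  E='111' vs H='0': no prefix
  E='111' vs D='10': no prefix
  E='111' vs B='110': no prefix
No violation found over all pairs.

YES -- this is a valid prefix code. No codeword is a prefix of any other codeword.


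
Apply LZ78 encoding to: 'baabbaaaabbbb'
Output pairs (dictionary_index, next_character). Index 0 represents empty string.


LZ78 encoding steps:
Dictionary: {0: ''}
Step 1: w='' (idx 0), next='b' -> output (0, 'b'), add 'b' as idx 1
Step 2: w='' (idx 0), next='a' -> output (0, 'a'), add 'a' as idx 2
Step 3: w='a' (idx 2), next='b' -> output (2, 'b'), add 'ab' as idx 3
Step 4: w='b' (idx 1), next='a' -> output (1, 'a'), add 'ba' as idx 4
Step 5: w='a' (idx 2), next='a' -> output (2, 'a'), add 'aa' as idx 5
Step 6: w='ab' (idx 3), next='b' -> output (3, 'b'), add 'abb' as idx 6
Step 7: w='b' (idx 1), next='b' -> output (1, 'b'), add 'bb' as idx 7


Encoded: [(0, 'b'), (0, 'a'), (2, 'b'), (1, 'a'), (2, 'a'), (3, 'b'), (1, 'b')]


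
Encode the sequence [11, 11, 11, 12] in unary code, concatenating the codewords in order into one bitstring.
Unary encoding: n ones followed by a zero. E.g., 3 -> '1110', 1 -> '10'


Encode each number as n ones followed by a terminating 0:
  11 -> 111111111110 (12 bits)
  11 -> 111111111110 (12 bits)
  11 -> 111111111110 (12 bits)
  12 -> 1111111111110 (13 bits)
Total length = 12 + 12 + 12 + 13 = 49 bits.

Unary([11, 11, 11, 12]) = 1111111111101111111111101111111111101111111111110 (49 bits)


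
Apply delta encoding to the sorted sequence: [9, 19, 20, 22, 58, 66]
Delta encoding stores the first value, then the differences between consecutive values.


First value: 9
Deltas:
  19 - 9 = 10
  20 - 19 = 1
  22 - 20 = 2
  58 - 22 = 36
  66 - 58 = 8


Delta encoded: [9, 10, 1, 2, 36, 8]


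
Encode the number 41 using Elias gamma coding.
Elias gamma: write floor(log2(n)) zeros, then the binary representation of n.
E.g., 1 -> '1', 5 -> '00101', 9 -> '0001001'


num_bits = floor(log2(41)) + 1 = 6
leading_zeros = num_bits - 1 = 5
binary(41) = 101001

Elias gamma(41) = '00000' + '101001' = 00000101001 (11 bits)


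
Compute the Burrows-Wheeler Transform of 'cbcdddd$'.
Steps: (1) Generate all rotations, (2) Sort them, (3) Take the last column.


Rotations (sorted):
  0: $cbcdddd -> last char: d
  1: bcdddd$c -> last char: c
  2: cbcdddd$ -> last char: $
  3: cdddd$cb -> last char: b
  4: d$cbcddd -> last char: d
  5: dd$cbcdd -> last char: d
  6: ddd$cbcd -> last char: d
  7: dddd$cbc -> last char: c


BWT = dc$bdddc


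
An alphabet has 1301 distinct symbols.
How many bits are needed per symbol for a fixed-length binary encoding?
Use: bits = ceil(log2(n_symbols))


log2(1301) = 10.3454
Bracket: 2^10 = 1024 < 1301 <= 2^11 = 2048
So ceil(log2(1301)) = 11

bits = ceil(log2(1301)) = ceil(10.3454) = 11 bits


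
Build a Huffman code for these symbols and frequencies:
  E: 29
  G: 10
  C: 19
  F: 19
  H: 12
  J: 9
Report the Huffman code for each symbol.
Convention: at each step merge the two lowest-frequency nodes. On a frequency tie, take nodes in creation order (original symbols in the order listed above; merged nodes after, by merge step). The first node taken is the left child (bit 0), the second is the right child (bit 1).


Huffman tree construction:
Step 1: Merge J(9) + G(10) = 19
Step 2: Merge H(12) + C(19) = 31
Step 3: Merge F(19) + (J+G)(19) = 38
Step 4: Merge E(29) + (H+C)(31) = 60
Step 5: Merge (F+(J+G))(38) + (E+(H+C))(60) = 98
Read each symbol's code off the tree from the root (left child = 0, right child = 1).

Codes:
  E: 10 (length 2)
  G: 011 (length 3)
  C: 111 (length 3)
  F: 00 (length 2)
  H: 110 (length 3)
  J: 010 (length 3)
Average code length: 246/98 = 2.5102 bits/symbol


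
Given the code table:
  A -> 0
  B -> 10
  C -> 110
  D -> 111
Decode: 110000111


Decoding:
110 -> C
0 -> A
0 -> A
0 -> A
111 -> D


Result: CAAAD


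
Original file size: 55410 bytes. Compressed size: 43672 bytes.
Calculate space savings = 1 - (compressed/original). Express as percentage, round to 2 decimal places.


ratio = compressed/original = 43672/55410 = 0.788161
savings = 1 - ratio = 1 - 0.788161 = 0.211839
as a percentage: 0.211839 * 100 = 21.18%

Space savings = 1 - 43672/55410 = 21.18%


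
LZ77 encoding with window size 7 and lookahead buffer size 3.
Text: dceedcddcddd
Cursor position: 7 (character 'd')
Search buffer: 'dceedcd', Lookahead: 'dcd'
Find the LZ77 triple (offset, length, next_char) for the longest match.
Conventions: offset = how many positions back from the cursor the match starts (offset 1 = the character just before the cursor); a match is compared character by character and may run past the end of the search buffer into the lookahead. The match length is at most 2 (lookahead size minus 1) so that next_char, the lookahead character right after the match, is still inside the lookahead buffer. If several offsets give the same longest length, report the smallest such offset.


Try each offset into the search buffer:
  offset=1 (pos 6, char 'd'): match length 1
  offset=2 (pos 5, char 'c'): match length 0
  offset=3 (pos 4, char 'd'): match length 2
  offset=4 (pos 3, char 'e'): match length 0
  offset=5 (pos 2, char 'e'): match length 0
  offset=6 (pos 1, char 'c'): match length 0
  offset=7 (pos 0, char 'd'): match length 2
Longest match has length 2, found at offsets 3, 7; take the smallest, offset 3.
next_char = character at position 7 + 2 = 9 -> 'd'

Best match: offset=3, length=2 (matching 'dc' starting at position 4)
LZ77 triple: (3, 2, 'd')


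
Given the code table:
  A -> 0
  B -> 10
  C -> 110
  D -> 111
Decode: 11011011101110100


Decoding:
110 -> C
110 -> C
111 -> D
0 -> A
111 -> D
0 -> A
10 -> B
0 -> A


Result: CCDADABA


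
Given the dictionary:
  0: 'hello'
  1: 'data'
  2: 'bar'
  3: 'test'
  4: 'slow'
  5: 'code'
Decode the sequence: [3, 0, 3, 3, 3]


Look up each index in the dictionary:
  3 -> 'test'
  0 -> 'hello'
  3 -> 'test'
  3 -> 'test'
  3 -> 'test'

Decoded: "test hello test test test"


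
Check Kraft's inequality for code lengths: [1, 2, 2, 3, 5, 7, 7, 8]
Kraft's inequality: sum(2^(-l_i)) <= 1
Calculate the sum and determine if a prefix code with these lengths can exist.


Sum = 2^(-1) + 2^(-2) + 2^(-2) + 2^(-3) + 2^(-5) + 2^(-7) + 2^(-7) + 2^(-8)
    = 0.5 + 0.25 + 0.25 + 0.125 + 0.03125 + 0.0078125 + 0.0078125 + 0.00390625
    = 301/256 = 1.17578125
Since 1.17578125 > 1, Kraft's inequality is NOT satisfied.
A prefix code with these lengths CANNOT exist.

Kraft sum = 1.17578125. Not satisfied.


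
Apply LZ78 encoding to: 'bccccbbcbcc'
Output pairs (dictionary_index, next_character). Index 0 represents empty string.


LZ78 encoding steps:
Dictionary: {0: ''}
Step 1: w='' (idx 0), next='b' -> output (0, 'b'), add 'b' as idx 1
Step 2: w='' (idx 0), next='c' -> output (0, 'c'), add 'c' as idx 2
Step 3: w='c' (idx 2), next='c' -> output (2, 'c'), add 'cc' as idx 3
Step 4: w='c' (idx 2), next='b' -> output (2, 'b'), add 'cb' as idx 4
Step 5: w='b' (idx 1), next='c' -> output (1, 'c'), add 'bc' as idx 5
Step 6: w='bc' (idx 5), next='c' -> output (5, 'c'), add 'bcc' as idx 6


Encoded: [(0, 'b'), (0, 'c'), (2, 'c'), (2, 'b'), (1, 'c'), (5, 'c')]


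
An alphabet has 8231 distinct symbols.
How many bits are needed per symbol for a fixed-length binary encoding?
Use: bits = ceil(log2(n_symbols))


log2(8231) = 13.0069
Bracket: 2^13 = 8192 < 8231 <= 2^14 = 16384
So ceil(log2(8231)) = 14

bits = ceil(log2(8231)) = ceil(13.0069) = 14 bits


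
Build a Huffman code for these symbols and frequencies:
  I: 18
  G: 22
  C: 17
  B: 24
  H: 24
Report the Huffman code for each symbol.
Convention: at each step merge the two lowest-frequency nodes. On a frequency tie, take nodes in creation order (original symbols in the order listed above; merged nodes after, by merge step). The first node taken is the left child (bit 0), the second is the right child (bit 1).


Huffman tree construction:
Step 1: Merge C(17) + I(18) = 35
Step 2: Merge G(22) + B(24) = 46
Step 3: Merge H(24) + (C+I)(35) = 59
Step 4: Merge (G+B)(46) + (H+(C+I))(59) = 105
Read each symbol's code off the tree from the root (left child = 0, right child = 1).

Codes:
  I: 111 (length 3)
  G: 00 (length 2)
  C: 110 (length 3)
  B: 01 (length 2)
  H: 10 (length 2)
Average code length: 245/105 = 2.3333 bits/symbol


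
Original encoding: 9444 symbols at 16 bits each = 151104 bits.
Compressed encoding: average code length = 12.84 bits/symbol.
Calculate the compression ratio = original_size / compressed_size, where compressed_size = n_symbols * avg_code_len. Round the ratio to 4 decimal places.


original_size = n_symbols * orig_bits = 9444 * 16 = 151104 bits
compressed_size = n_symbols * avg_code_len = 9444 * 12.84 = 121260.96 bits
ratio = original_size / compressed_size = 151104 / 121260.96 = 1.2461

Compression ratio = 1.2461


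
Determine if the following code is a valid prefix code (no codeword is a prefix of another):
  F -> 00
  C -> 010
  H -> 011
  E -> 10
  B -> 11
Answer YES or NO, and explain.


Checking each pair (does one codeword prefix another?):
  F='00' vs C='010': no prefix
  F='00' vs H='011': no prefix
  F='00' vs E='10': no prefix
  F='00' vs B='11': no prefix
  C='010' vs F='00': no prefix
  C='010' vs H='011': no prefix
  C='010' vs E='10': no prefix
  C='010' vs B='11': no prefix
  H='011' vs F='00': no prefix
  H='011' vs C='010': no prefix
  H='011' vs E='10': no prefix
  H='011' vs B='11': no prefix
  E='10' vs F='00': no prefix
  E='10' vs C='010': no prefix
  E='10' vs H='011': no prefix
  E='10' vs B='11': no prefix
  B='11' vs F='00': no prefix
  B='11' vs C='010': no prefix
  B='11' vs H='011': no prefix
  B='11' vs E='10': no prefix
No violation found over all pairs.

YES -- this is a valid prefix code. No codeword is a prefix of any other codeword.


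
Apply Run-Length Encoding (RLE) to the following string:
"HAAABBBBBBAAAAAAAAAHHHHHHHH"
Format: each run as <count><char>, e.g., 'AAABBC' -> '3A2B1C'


Scanning runs left to right:
  i=0: run of 'H' x 1 -> '1H'
  i=1: run of 'A' x 3 -> '3A'
  i=4: run of 'B' x 6 -> '6B'
  i=10: run of 'A' x 9 -> '9A'
  i=19: run of 'H' x 8 -> '8H'

RLE = 1H3A6B9A8H


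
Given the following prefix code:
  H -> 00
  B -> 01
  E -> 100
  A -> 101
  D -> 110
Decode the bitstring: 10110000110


Decoding step by step:
Bits 101 -> A
Bits 100 -> E
Bits 00 -> H
Bits 110 -> D


Decoded message: AEHD


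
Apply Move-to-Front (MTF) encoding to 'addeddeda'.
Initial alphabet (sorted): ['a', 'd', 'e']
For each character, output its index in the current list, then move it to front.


MTF encoding:
'a': index 0 in ['a', 'd', 'e'] -> ['a', 'd', 'e']
'd': index 1 in ['a', 'd', 'e'] -> ['d', 'a', 'e']
'd': index 0 in ['d', 'a', 'e'] -> ['d', 'a', 'e']
'e': index 2 in ['d', 'a', 'e'] -> ['e', 'd', 'a']
'd': index 1 in ['e', 'd', 'a'] -> ['d', 'e', 'a']
'd': index 0 in ['d', 'e', 'a'] -> ['d', 'e', 'a']
'e': index 1 in ['d', 'e', 'a'] -> ['e', 'd', 'a']
'd': index 1 in ['e', 'd', 'a'] -> ['d', 'e', 'a']
'a': index 2 in ['d', 'e', 'a'] -> ['a', 'd', 'e']


Output: [0, 1, 0, 2, 1, 0, 1, 1, 2]


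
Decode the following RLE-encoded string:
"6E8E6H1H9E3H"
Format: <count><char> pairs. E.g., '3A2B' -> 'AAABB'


Expanding each <count><char> pair:
  6E -> 'EEEEEE'
  8E -> 'EEEEEEEE'
  6H -> 'HHHHHH'
  1H -> 'H'
  9E -> 'EEEEEEEEE'
  3H -> 'HHH'

Decoded = EEEEEEEEEEEEEEHHHHHHHEEEEEEEEEHHH


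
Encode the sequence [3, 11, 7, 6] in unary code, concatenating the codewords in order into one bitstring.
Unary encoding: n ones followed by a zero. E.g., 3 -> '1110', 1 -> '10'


Encode each number as n ones followed by a terminating 0:
  3 -> 1110 (4 bits)
  11 -> 111111111110 (12 bits)
  7 -> 11111110 (8 bits)
  6 -> 1111110 (7 bits)
Total length = 4 + 12 + 8 + 7 = 31 bits.

Unary([3, 11, 7, 6]) = 1110111111111110111111101111110 (31 bits)


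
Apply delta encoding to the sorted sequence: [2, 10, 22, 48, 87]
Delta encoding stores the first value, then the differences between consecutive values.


First value: 2
Deltas:
  10 - 2 = 8
  22 - 10 = 12
  48 - 22 = 26
  87 - 48 = 39


Delta encoded: [2, 8, 12, 26, 39]


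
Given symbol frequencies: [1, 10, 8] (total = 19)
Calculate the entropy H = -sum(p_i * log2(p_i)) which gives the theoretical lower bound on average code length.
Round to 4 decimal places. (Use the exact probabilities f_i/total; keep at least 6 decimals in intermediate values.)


Per-symbol terms -p_i * log2(p_i) with p_i = f_i/19:
  p = 1/19 = 0.052632: log2(p) = -4.247928, -p*log2(p) = 0.223575
  p = 10/19 = 0.526316: log2(p) = -0.925999, -p*log2(p) = 0.487368
  p = 8/19 = 0.421053: log2(p) = -1.247928, -p*log2(p) = 0.525443
H = 0.223575 + 0.487368 + 0.525443 = 1.236386

H = 1.2364 bits/symbol


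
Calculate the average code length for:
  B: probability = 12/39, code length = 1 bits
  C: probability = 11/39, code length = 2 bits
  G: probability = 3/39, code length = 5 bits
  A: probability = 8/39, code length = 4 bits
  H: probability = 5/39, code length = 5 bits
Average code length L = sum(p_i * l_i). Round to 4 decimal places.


Weighted contributions p_i * l_i:
  B: (12/39) * 1 = 12/39
  C: (11/39) * 2 = 22/39
  G: (3/39) * 5 = 15/39
  A: (8/39) * 4 = 32/39
  H: (5/39) * 5 = 25/39
Sum = (12 + 22 + 15 + 32 + 25)/39 = 106/39

L = 106/39 = 2.7179 bits/symbol


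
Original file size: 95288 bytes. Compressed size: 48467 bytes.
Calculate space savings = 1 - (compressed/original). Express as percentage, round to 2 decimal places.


ratio = compressed/original = 48467/95288 = 0.508637
savings = 1 - ratio = 1 - 0.508637 = 0.491363
as a percentage: 0.491363 * 100 = 49.14%

Space savings = 1 - 48467/95288 = 49.14%


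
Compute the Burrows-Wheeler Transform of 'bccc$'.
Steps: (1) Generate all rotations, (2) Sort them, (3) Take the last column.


Rotations (sorted):
  0: $bccc -> last char: c
  1: bccc$ -> last char: $
  2: c$bcc -> last char: c
  3: cc$bc -> last char: c
  4: ccc$b -> last char: b


BWT = c$ccb


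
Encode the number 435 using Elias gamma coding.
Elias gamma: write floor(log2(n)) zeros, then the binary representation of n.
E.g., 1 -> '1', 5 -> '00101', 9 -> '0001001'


num_bits = floor(log2(435)) + 1 = 9
leading_zeros = num_bits - 1 = 8
binary(435) = 110110011

Elias gamma(435) = '00000000' + '110110011' = 00000000110110011 (17 bits)


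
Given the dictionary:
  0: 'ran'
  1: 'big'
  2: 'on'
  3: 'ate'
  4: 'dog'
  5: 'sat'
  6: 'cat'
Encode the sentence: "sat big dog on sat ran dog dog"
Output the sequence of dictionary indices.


Look up each word in the dictionary:
  'sat' -> 5
  'big' -> 1
  'dog' -> 4
  'on' -> 2
  'sat' -> 5
  'ran' -> 0
  'dog' -> 4
  'dog' -> 4

Encoded: [5, 1, 4, 2, 5, 0, 4, 4]


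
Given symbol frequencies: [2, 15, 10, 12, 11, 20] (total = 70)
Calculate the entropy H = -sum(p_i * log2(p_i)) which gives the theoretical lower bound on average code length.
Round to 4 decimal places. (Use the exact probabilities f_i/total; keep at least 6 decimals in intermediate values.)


Per-symbol terms -p_i * log2(p_i) with p_i = f_i/70:
  p = 2/70 = 0.028571: log2(p) = -5.129283, -p*log2(p) = 0.146551
  p = 15/70 = 0.214286: log2(p) = -2.222392, -p*log2(p) = 0.476227
  p = 10/70 = 0.142857: log2(p) = -2.807355, -p*log2(p) = 0.401051
  p = 12/70 = 0.171429: log2(p) = -2.544321, -p*log2(p) = 0.436169
  p = 11/70 = 0.157143: log2(p) = -2.669851, -p*log2(p) = 0.419548
  p = 20/70 = 0.285714: log2(p) = -1.807355, -p*log2(p) = 0.516387
H = 0.146551 + 0.476227 + 0.401051 + 0.436169 + 0.419548 + 0.516387 = 2.395933

H = 2.3959 bits/symbol


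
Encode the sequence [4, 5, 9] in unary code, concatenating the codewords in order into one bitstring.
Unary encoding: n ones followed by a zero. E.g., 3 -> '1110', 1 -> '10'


Encode each number as n ones followed by a terminating 0:
  4 -> 11110 (5 bits)
  5 -> 111110 (6 bits)
  9 -> 1111111110 (10 bits)
Total length = 5 + 6 + 10 = 21 bits.

Unary([4, 5, 9]) = 111101111101111111110 (21 bits)


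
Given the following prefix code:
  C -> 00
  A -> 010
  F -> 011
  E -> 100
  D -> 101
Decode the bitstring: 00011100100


Decoding step by step:
Bits 00 -> C
Bits 011 -> F
Bits 100 -> E
Bits 100 -> E


Decoded message: CFEE


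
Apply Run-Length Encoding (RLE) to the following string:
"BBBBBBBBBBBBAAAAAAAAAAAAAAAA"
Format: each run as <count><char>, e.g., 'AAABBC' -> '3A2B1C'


Scanning runs left to right:
  i=0: run of 'B' x 12 -> '12B'
  i=12: run of 'A' x 16 -> '16A'

RLE = 12B16A


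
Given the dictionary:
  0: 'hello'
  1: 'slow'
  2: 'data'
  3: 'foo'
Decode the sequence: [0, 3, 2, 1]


Look up each index in the dictionary:
  0 -> 'hello'
  3 -> 'foo'
  2 -> 'data'
  1 -> 'slow'

Decoded: "hello foo data slow"


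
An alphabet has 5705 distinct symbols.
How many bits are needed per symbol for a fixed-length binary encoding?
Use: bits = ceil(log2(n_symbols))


log2(5705) = 12.478
Bracket: 2^12 = 4096 < 5705 <= 2^13 = 8192
So ceil(log2(5705)) = 13

bits = ceil(log2(5705)) = ceil(12.478) = 13 bits


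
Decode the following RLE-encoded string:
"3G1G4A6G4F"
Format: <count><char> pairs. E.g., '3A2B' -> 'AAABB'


Expanding each <count><char> pair:
  3G -> 'GGG'
  1G -> 'G'
  4A -> 'AAAA'
  6G -> 'GGGGGG'
  4F -> 'FFFF'

Decoded = GGGGAAAAGGGGGGFFFF


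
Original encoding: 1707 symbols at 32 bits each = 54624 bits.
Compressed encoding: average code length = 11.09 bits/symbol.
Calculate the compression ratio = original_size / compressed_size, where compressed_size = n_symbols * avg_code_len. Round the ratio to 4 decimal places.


original_size = n_symbols * orig_bits = 1707 * 32 = 54624 bits
compressed_size = n_symbols * avg_code_len = 1707 * 11.09 = 18930.63 bits
ratio = original_size / compressed_size = 54624 / 18930.63 = 2.8855

Compression ratio = 2.8855


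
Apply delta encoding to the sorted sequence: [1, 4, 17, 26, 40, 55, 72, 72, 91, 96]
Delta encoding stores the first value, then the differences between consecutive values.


First value: 1
Deltas:
  4 - 1 = 3
  17 - 4 = 13
  26 - 17 = 9
  40 - 26 = 14
  55 - 40 = 15
  72 - 55 = 17
  72 - 72 = 0
  91 - 72 = 19
  96 - 91 = 5


Delta encoded: [1, 3, 13, 9, 14, 15, 17, 0, 19, 5]


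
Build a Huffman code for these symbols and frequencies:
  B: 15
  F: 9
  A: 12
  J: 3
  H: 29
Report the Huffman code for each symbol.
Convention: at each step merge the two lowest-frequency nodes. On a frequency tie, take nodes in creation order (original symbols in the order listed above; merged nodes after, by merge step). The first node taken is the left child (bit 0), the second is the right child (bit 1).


Huffman tree construction:
Step 1: Merge J(3) + F(9) = 12
Step 2: Merge A(12) + (J+F)(12) = 24
Step 3: Merge B(15) + (A+(J+F))(24) = 39
Step 4: Merge H(29) + (B+(A+(J+F)))(39) = 68
Read each symbol's code off the tree from the root (left child = 0, right child = 1).

Codes:
  B: 10 (length 2)
  F: 1111 (length 4)
  A: 110 (length 3)
  J: 1110 (length 4)
  H: 0 (length 1)
Average code length: 143/68 = 2.1029 bits/symbol


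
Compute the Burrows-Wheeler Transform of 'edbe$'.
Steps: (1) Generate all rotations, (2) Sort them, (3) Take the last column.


Rotations (sorted):
  0: $edbe -> last char: e
  1: be$ed -> last char: d
  2: dbe$e -> last char: e
  3: e$edb -> last char: b
  4: edbe$ -> last char: $


BWT = edeb$


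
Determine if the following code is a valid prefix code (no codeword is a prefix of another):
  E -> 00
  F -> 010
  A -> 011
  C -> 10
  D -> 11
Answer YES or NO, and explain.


Checking each pair (does one codeword prefix another?):
  E='00' vs F='010': no prefix
  E='00' vs A='011': no prefix
  E='00' vs C='10': no prefix
  E='00' vs D='11': no prefix
  F='010' vs E='00': no prefix
  F='010' vs A='011': no prefix
  F='010' vs C='10': no prefix
  F='010' vs D='11': no prefix
  A='011' vs E='00': no prefix
  A='011' vs F='010': no prefix
  A='011' vs C='10': no prefix
  A='011' vs D='11': no prefix
  C='10' vs E='00': no prefix
  C='10' vs F='010': no prefix
  C='10' vs A='011': no prefix
  C='10' vs D='11': no prefix
  D='11' vs E='00': no prefix
  D='11' vs F='010': no prefix
  D='11' vs A='011': no prefix
  D='11' vs C='10': no prefix
No violation found over all pairs.

YES -- this is a valid prefix code. No codeword is a prefix of any other codeword.


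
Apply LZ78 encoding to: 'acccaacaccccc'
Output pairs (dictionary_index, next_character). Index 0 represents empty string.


LZ78 encoding steps:
Dictionary: {0: ''}
Step 1: w='' (idx 0), next='a' -> output (0, 'a'), add 'a' as idx 1
Step 2: w='' (idx 0), next='c' -> output (0, 'c'), add 'c' as idx 2
Step 3: w='c' (idx 2), next='c' -> output (2, 'c'), add 'cc' as idx 3
Step 4: w='a' (idx 1), next='a' -> output (1, 'a'), add 'aa' as idx 4
Step 5: w='c' (idx 2), next='a' -> output (2, 'a'), add 'ca' as idx 5
Step 6: w='cc' (idx 3), next='c' -> output (3, 'c'), add 'ccc' as idx 6
Step 7: w='cc' (idx 3), end of input -> output (3, '')


Encoded: [(0, 'a'), (0, 'c'), (2, 'c'), (1, 'a'), (2, 'a'), (3, 'c'), (3, '')]


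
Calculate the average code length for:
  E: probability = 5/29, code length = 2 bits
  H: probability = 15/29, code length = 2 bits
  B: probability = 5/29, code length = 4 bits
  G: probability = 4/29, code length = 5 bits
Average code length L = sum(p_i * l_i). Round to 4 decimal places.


Weighted contributions p_i * l_i:
  E: (5/29) * 2 = 10/29
  H: (15/29) * 2 = 30/29
  B: (5/29) * 4 = 20/29
  G: (4/29) * 5 = 20/29
Sum = (10 + 30 + 20 + 20)/29 = 80/29

L = 80/29 = 2.7586 bits/symbol


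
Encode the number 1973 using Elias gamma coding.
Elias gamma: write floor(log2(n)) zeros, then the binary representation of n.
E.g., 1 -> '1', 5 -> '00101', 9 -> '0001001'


num_bits = floor(log2(1973)) + 1 = 11
leading_zeros = num_bits - 1 = 10
binary(1973) = 11110110101

Elias gamma(1973) = '0000000000' + '11110110101' = 000000000011110110101 (21 bits)


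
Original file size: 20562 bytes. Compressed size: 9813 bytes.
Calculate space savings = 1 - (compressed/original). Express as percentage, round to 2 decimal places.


ratio = compressed/original = 9813/20562 = 0.47724
savings = 1 - ratio = 1 - 0.47724 = 0.52276
as a percentage: 0.52276 * 100 = 52.28%

Space savings = 1 - 9813/20562 = 52.28%


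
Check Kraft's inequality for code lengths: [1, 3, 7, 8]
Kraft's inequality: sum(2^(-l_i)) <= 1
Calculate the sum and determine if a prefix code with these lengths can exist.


Sum = 2^(-1) + 2^(-3) + 2^(-7) + 2^(-8)
    = 0.5 + 0.125 + 0.0078125 + 0.00390625
    = 163/256 = 0.63671875
Since 0.63671875 <= 1, Kraft's inequality IS satisfied.
A prefix code with these lengths CAN exist.

Kraft sum = 0.63671875. Satisfied.


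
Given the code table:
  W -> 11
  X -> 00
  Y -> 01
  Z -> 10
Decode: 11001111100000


Decoding:
11 -> W
00 -> X
11 -> W
11 -> W
10 -> Z
00 -> X
00 -> X


Result: WXWWZXX


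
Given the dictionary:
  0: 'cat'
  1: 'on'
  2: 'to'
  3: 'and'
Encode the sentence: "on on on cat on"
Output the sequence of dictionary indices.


Look up each word in the dictionary:
  'on' -> 1
  'on' -> 1
  'on' -> 1
  'cat' -> 0
  'on' -> 1

Encoded: [1, 1, 1, 0, 1]


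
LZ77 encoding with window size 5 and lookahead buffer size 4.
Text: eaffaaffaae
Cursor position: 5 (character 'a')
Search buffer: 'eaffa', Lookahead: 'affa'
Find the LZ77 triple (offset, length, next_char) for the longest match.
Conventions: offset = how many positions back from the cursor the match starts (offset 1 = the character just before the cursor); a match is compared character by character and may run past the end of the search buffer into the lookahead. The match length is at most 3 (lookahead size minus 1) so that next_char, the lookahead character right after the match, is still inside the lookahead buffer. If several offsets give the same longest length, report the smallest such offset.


Try each offset into the search buffer:
  offset=1 (pos 4, char 'a'): match length 1
  offset=2 (pos 3, char 'f'): match length 0
  offset=3 (pos 2, char 'f'): match length 0
  offset=4 (pos 1, char 'a'): match length 3
  offset=5 (pos 0, char 'e'): match length 0
Longest match has length 3 at offset 4.
next_char = character at position 5 + 3 = 8 -> 'a'

Best match: offset=4, length=3 (matching 'aff' starting at position 1)
LZ77 triple: (4, 3, 'a')
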